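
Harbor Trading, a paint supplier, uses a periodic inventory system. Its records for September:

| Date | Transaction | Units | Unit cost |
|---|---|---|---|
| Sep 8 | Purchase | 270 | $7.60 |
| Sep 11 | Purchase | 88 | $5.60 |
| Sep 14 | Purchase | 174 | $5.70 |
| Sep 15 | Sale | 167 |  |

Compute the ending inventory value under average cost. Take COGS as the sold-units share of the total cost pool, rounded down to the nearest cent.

Sep 15, sell 167: 167/532 × $3,536.60 → $1,110.17
Ending inventory (cost pool remaining) = $2,426.43
Check: goods available $3,536.60 = COGS $1,110.17 + ending $2,426.43

Ending inventory = $2,426.43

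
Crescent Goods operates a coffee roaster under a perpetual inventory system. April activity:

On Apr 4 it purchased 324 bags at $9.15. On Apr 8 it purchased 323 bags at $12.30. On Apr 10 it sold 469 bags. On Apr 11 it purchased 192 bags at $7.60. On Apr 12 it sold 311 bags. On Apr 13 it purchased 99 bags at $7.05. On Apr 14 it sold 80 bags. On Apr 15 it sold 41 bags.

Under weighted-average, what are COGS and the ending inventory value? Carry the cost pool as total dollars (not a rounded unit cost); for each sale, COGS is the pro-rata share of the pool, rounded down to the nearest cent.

After Apr 4: 324 on hand, pool $2,964.60 (≈ $9.1500 each)
After Apr 8: 647 on hand, pool $6,937.50 (≈ $10.7226 each)
Apr 10, sell 469: 469/647 × $6,937.50 → $5,028.88
After Apr 11: 370 on hand, pool $3,367.82 (≈ $9.1022 each)
Apr 12, sell 311: 311/370 × $3,367.82 → $2,830.78
After Apr 13: 158 on hand, pool $1,234.99 (≈ $7.8164 each)
Apr 14, sell 80: 80/158 × $1,234.99 → $625.31
Apr 15, sell 41: 41/78 × $609.68 → $320.47
Total COGS = $5,028.88 + $2,830.78 + $625.31 + $320.47 = $8,805.44
Ending inventory (cost pool remaining) = $289.21

COGS = $8,805.44; ending inventory = $289.21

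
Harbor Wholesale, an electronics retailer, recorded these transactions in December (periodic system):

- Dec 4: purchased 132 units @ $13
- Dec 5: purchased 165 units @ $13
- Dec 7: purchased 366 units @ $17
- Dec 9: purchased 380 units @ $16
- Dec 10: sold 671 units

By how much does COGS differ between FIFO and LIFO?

FIFO COGS: 132 @ $13 + 165 @ $13 + 366 @ $17 + 8 @ $16 = $10,211
LIFO COGS: 380 @ $16 + 291 @ $17 = $11,027
Difference = |$10,211 − $11,027| = $816

$816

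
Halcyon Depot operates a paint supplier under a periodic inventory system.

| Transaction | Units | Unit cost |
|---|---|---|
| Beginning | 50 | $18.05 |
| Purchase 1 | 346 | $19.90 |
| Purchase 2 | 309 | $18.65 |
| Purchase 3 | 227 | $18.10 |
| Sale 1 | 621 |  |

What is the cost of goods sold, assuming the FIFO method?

COGS = $11,984.15

Sale 1 (621) [FIFO — oldest first]: 50 @ $18.05 + 346 @ $19.90 + 225 @ $18.65 = $11,984.15
Ending inventory: 84 @ $18.65 + 227 @ $18.10 = $5,675.30
Check: goods available $17,659.45 = COGS $11,984.15 + ending $5,675.30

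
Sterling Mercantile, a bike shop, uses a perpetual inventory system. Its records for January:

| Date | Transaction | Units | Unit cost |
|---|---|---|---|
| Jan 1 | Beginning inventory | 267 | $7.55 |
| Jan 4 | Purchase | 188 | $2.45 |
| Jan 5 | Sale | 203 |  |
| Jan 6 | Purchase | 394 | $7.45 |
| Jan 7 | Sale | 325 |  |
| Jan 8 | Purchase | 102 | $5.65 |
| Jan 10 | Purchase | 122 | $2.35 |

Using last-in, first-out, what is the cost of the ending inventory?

Jan 5, 203 sold [LIFO — newest first]: 188 @ $2.45 + 15 @ $7.55 = $573.85
Jan 7, 325 sold [LIFO — newest first]: 325 @ $7.45 = $2,421.25
Total COGS = $573.85 + $2,421.25 = $2,995.10
Ending inventory: 252 @ $7.55 + 69 @ $7.45 + 102 @ $5.65 + 122 @ $2.35 = $3,279.65
Check: goods available $6,274.75 = COGS $2,995.10 + ending $3,279.65

Ending inventory = $3,279.65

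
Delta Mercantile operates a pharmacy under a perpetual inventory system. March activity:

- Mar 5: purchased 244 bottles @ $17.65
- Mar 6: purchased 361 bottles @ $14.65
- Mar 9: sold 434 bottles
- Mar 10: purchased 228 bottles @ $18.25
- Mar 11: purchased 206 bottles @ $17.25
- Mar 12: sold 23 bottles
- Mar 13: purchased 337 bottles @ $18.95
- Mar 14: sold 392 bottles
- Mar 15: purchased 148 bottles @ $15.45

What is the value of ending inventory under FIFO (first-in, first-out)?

Mar 9, 434 sold [FIFO — oldest first]: 244 @ $17.65 + 190 @ $14.65 = $7,090.10
Mar 12, 23 sold [FIFO — oldest first]: 23 @ $14.65 = $336.95
Mar 14, 392 sold [FIFO — oldest first]: 148 @ $14.65 + 228 @ $18.25 + 16 @ $17.25 = $6,605.20
Total COGS = $7,090.10 + $336.95 + $6,605.20 = $14,032.25
Ending inventory: 190 @ $17.25 + 337 @ $18.95 + 148 @ $15.45 = $11,950.25

Ending inventory = $11,950.25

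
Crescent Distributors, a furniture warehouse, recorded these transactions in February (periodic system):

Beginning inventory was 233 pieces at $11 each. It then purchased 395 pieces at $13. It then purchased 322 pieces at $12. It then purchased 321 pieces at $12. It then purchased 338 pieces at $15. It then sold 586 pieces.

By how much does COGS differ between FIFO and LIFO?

FIFO COGS: 233 @ $11 + 353 @ $13 = $7,152
LIFO COGS: 338 @ $15 + 248 @ $12 = $8,046
Difference = |$7,152 − $8,046| = $894

$894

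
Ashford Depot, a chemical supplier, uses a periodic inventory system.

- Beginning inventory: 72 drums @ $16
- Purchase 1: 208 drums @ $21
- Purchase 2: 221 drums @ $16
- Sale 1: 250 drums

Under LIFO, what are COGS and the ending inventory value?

Sale 1 (250) [LIFO — newest first]: 221 @ $16 + 29 @ $21 = $4,145
Ending inventory: 72 @ $16 + 179 @ $21 = $4,911
Check: goods available $9,056 = COGS $4,145 + ending $4,911

COGS = $4,145; ending inventory = $4,911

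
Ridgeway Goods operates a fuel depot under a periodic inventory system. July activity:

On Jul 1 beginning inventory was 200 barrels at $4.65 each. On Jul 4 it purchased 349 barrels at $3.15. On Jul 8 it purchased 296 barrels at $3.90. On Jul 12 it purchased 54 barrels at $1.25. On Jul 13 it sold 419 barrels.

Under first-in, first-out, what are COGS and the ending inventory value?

COGS = $1,619.85; ending inventory = $1,631.40

Jul 13, 419 sold [FIFO — oldest first]: 200 @ $4.65 + 219 @ $3.15 = $1,619.85
Ending inventory: 130 @ $3.15 + 296 @ $3.90 + 54 @ $1.25 = $1,631.40
Check: goods available $3,251.25 = COGS $1,619.85 + ending $1,631.40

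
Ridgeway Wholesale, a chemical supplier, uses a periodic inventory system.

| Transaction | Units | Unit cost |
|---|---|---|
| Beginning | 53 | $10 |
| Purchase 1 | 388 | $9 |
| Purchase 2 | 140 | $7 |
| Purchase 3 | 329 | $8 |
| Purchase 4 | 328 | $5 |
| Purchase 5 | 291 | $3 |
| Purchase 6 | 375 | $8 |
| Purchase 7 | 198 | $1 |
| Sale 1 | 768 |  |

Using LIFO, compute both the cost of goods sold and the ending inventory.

COGS = $3,783; ending inventory = $9,562

Sale 1 (768) [LIFO — newest first]: 198 @ $1 + 375 @ $8 + 195 @ $3 = $3,783
Ending inventory: 53 @ $10 + 388 @ $9 + 140 @ $7 + 329 @ $8 + 328 @ $5 + 96 @ $3 = $9,562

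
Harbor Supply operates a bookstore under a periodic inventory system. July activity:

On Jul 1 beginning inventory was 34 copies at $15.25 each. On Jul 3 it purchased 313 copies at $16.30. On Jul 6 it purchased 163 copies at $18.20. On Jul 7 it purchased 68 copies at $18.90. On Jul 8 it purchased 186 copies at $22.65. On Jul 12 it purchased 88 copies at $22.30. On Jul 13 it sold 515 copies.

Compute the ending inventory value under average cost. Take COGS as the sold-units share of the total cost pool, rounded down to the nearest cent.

Ending inventory = $6,347.43

Jul 13, sell 515: 515/852 × $16,047.50 → $9,700.07
Ending inventory (cost pool remaining) = $6,347.43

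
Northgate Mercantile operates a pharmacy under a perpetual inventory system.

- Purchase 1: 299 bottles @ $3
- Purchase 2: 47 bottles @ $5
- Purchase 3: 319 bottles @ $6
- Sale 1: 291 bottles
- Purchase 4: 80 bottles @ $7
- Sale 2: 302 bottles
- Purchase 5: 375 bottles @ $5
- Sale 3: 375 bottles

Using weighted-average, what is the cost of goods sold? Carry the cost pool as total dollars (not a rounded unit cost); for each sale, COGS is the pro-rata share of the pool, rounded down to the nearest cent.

After Purchase 1: 299 on hand, pool $897.00 (≈ $3.0000 each)
After Purchase 2: 346 on hand, pool $1,132.00 (≈ $3.2717 each)
After Purchase 3: 665 on hand, pool $3,046.00 (≈ $4.5805 each)
Sale 1, sell 291: 291/665 × $3,046.00 → $1,332.91
After Purchase 4: 454 on hand, pool $2,273.09 (≈ $5.0068 each)
Sale 2, sell 302: 302/454 × $2,273.09 → $1,512.05
After Purchase 5: 527 on hand, pool $2,636.04 (≈ $5.0020 each)
Sale 3, sell 375: 375/527 × $2,636.04 → $1,875.74
Total COGS = $1,332.91 + $1,512.05 + $1,875.74 = $4,720.70
Ending inventory (cost pool remaining) = $760.30
Check: goods available $5,481.00 = COGS $4,720.70 + ending $760.30

COGS = $4,720.70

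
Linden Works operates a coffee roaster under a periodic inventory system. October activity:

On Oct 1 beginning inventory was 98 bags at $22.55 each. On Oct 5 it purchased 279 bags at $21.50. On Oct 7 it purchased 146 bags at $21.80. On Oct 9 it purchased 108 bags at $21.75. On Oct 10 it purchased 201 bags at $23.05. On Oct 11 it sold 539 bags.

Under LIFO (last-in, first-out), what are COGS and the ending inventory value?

COGS = $11,970.85; ending inventory = $6,402.40

Oct 11, 539 sold [LIFO — newest first]: 201 @ $23.05 + 108 @ $21.75 + 146 @ $21.80 + 84 @ $21.50 = $11,970.85
Ending inventory: 98 @ $22.55 + 195 @ $21.50 = $6,402.40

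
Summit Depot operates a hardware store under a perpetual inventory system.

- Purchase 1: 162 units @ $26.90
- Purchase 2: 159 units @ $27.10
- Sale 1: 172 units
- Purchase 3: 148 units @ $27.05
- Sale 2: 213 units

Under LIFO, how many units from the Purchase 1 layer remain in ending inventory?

Sale 1 (172) [LIFO — newest first]: 159 @ $27.10 + 13 @ $26.90 = $4,658.60
Sale 2 (213) [LIFO — newest first]: 148 @ $27.05 + 65 @ $26.90 = $5,751.90
Total COGS = $4,658.60 + $5,751.90 = $10,410.50
Ending inventory: 84 @ $26.90 = $2,259.60

84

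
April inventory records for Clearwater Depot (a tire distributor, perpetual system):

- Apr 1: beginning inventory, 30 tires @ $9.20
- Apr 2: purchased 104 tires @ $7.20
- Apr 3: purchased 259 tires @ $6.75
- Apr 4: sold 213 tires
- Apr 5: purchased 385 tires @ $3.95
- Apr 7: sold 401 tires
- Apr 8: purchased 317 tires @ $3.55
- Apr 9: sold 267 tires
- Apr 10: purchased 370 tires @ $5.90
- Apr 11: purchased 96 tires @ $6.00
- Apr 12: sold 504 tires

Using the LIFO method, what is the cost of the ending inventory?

Apr 4, 213 sold [LIFO — newest first]: 213 @ $6.75 = $1,437.75
Apr 7, 401 sold [LIFO — newest first]: 385 @ $3.95 + 16 @ $6.75 = $1,628.75
Apr 9, 267 sold [LIFO — newest first]: 267 @ $3.55 = $947.85
Apr 12, 504 sold [LIFO — newest first]: 96 @ $6.00 + 370 @ $5.90 + 38 @ $3.55 = $2,893.90
Total COGS = $1,437.75 + $1,628.75 + $947.85 + $2,893.90 = $6,908.25
Ending inventory: 30 @ $9.20 + 104 @ $7.20 + 30 @ $6.75 + 12 @ $3.55 = $1,269.90

Ending inventory = $1,269.90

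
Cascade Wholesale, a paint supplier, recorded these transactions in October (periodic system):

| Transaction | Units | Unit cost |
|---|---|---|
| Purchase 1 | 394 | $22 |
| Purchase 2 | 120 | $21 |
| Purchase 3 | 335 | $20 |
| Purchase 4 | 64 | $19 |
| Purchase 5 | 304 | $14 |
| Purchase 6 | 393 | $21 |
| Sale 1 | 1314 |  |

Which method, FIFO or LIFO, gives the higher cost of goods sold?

FIFO COGS: 394 @ $22 + 120 @ $21 + 335 @ $20 + 64 @ $19 + 304 @ $14 + 97 @ $21 = $25,397
LIFO COGS: 393 @ $21 + 304 @ $14 + 64 @ $19 + 335 @ $20 + 120 @ $21 + 98 @ $22 = $25,101

FIFO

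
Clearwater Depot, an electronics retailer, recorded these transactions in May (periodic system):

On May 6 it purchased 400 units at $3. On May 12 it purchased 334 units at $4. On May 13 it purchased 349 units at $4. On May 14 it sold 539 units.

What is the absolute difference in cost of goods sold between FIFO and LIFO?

$400

FIFO COGS: 400 @ $3 + 139 @ $4 = $1,756
LIFO COGS: 349 @ $4 + 190 @ $4 = $2,156
Difference = |$1,756 − $2,156| = $400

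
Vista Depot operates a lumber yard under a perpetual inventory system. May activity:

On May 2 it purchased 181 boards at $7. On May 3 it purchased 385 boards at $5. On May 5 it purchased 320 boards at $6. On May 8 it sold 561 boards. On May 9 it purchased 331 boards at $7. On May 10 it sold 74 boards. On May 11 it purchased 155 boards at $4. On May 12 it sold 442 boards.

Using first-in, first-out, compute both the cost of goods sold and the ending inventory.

May 8, 561 sold [FIFO — oldest first]: 181 @ $7 + 380 @ $5 = $3,167
May 10, 74 sold [FIFO — oldest first]: 5 @ $5 + 69 @ $6 = $439
May 12, 442 sold [FIFO — oldest first]: 251 @ $6 + 191 @ $7 = $2,843
Total COGS = $3,167 + $439 + $2,843 = $6,449
Ending inventory: 140 @ $7 + 155 @ $4 = $1,600
Check: goods available $8,049 = COGS $6,449 + ending $1,600

COGS = $6,449; ending inventory = $1,600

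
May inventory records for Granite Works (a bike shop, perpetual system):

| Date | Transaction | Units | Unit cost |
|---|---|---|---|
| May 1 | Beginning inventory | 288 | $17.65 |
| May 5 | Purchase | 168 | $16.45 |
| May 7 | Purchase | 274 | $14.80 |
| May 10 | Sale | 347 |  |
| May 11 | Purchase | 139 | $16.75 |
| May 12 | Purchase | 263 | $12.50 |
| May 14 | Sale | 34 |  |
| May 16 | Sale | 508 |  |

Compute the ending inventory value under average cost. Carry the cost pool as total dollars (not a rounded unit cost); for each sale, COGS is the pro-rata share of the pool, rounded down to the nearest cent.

Ending inventory = $3,671.39

After May 1: 288 on hand, pool $5,083.20 (≈ $17.6500 each)
After May 5: 456 on hand, pool $7,846.80 (≈ $17.2079 each)
After May 7: 730 on hand, pool $11,902.00 (≈ $16.3041 each)
May 10, sell 347: 347/730 × $11,902.00 → $5,657.52
After May 11: 522 on hand, pool $8,572.73 (≈ $16.4229 each)
After May 12: 785 on hand, pool $11,860.23 (≈ $15.1086 each)
May 14, sell 34: 34/785 × $11,860.23 → $513.69
May 16, sell 508: 508/751 × $11,346.54 → $7,675.15
Total COGS = $5,657.52 + $513.69 + $7,675.15 = $13,846.36
Ending inventory (cost pool remaining) = $3,671.39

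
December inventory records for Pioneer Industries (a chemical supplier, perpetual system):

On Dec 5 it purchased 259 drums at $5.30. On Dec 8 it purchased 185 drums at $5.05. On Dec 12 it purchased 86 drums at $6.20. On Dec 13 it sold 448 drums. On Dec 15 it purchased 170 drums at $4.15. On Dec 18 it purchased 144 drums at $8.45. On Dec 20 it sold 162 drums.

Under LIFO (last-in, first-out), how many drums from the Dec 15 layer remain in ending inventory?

152

Dec 13, 448 sold [LIFO — newest first]: 86 @ $6.20 + 185 @ $5.05 + 177 @ $5.30 = $2,405.55
Dec 20, 162 sold [LIFO — newest first]: 144 @ $8.45 + 18 @ $4.15 = $1,291.50
Total COGS = $2,405.55 + $1,291.50 = $3,697.05
Ending inventory: 82 @ $5.30 + 152 @ $4.15 = $1,065.40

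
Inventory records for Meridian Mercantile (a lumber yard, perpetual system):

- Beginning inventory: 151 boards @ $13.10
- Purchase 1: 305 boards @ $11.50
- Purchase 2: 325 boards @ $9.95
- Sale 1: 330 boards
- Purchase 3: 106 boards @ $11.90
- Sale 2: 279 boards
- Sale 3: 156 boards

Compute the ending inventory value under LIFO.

Sale 1 (330) [LIFO — newest first]: 325 @ $9.95 + 5 @ $11.50 = $3,291.25
Sale 2 (279) [LIFO — newest first]: 106 @ $11.90 + 173 @ $11.50 = $3,250.90
Sale 3 (156) [LIFO — newest first]: 127 @ $11.50 + 29 @ $13.10 = $1,840.40
Total COGS = $3,291.25 + $3,250.90 + $1,840.40 = $8,382.55
Ending inventory: 122 @ $13.10 = $1,598.20
Check: goods available $9,980.75 = COGS $8,382.55 + ending $1,598.20

Ending inventory = $1,598.20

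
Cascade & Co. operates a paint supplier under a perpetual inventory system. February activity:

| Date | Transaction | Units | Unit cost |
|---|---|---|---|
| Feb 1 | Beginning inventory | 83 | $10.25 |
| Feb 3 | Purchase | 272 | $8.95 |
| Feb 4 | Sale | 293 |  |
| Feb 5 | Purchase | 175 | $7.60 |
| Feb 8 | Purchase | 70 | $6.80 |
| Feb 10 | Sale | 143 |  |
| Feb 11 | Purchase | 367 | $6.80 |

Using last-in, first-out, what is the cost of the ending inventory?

Feb 4, 293 sold [LIFO — newest first]: 272 @ $8.95 + 21 @ $10.25 = $2,649.65
Feb 10, 143 sold [LIFO — newest first]: 70 @ $6.80 + 73 @ $7.60 = $1,030.80
Total COGS = $2,649.65 + $1,030.80 = $3,680.45
Ending inventory: 62 @ $10.25 + 102 @ $7.60 + 367 @ $6.80 = $3,906.30
Check: goods available $7,586.75 = COGS $3,680.45 + ending $3,906.30

Ending inventory = $3,906.30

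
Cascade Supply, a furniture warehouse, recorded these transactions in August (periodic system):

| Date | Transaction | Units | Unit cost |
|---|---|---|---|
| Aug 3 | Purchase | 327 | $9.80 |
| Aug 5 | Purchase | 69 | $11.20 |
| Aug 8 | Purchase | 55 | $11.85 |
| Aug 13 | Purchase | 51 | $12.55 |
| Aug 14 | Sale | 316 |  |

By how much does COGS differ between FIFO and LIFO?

$349.60

FIFO COGS: 316 @ $9.80 = $3,096.80
LIFO COGS: 51 @ $12.55 + 55 @ $11.85 + 69 @ $11.20 + 141 @ $9.80 = $3,446.40
Difference = |$3,096.80 − $3,446.40| = $349.60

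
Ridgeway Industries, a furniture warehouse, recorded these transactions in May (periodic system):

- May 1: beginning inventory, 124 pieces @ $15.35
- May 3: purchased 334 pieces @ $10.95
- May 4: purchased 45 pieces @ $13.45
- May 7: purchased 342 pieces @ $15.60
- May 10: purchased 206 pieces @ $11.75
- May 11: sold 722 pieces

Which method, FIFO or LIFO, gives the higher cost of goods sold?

LIFO

FIFO COGS: 124 @ $15.35 + 334 @ $10.95 + 45 @ $13.45 + 219 @ $15.60 = $9,582.35
LIFO COGS: 206 @ $11.75 + 342 @ $15.60 + 45 @ $13.45 + 129 @ $10.95 = $9,773.50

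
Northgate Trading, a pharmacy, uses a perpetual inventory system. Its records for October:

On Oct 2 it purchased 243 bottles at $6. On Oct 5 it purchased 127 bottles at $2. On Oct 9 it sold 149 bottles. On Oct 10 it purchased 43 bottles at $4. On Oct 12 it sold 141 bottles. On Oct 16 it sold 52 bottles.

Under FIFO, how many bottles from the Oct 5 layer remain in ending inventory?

Oct 9, 149 sold [FIFO — oldest first]: 149 @ $6 = $894
Oct 12, 141 sold [FIFO — oldest first]: 94 @ $6 + 47 @ $2 = $658
Oct 16, 52 sold [FIFO — oldest first]: 52 @ $2 = $104
Total COGS = $894 + $658 + $104 = $1,656
Ending inventory: 28 @ $2 + 43 @ $4 = $228
Check: goods available $1,884 = COGS $1,656 + ending $228

28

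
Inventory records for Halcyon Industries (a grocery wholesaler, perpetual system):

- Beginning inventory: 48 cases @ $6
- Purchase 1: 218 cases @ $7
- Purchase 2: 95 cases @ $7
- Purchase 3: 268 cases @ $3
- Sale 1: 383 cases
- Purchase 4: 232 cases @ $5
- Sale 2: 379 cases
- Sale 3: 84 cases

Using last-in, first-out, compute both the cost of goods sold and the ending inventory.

COGS = $4,353; ending inventory = $90

Sale 1 (383) [LIFO — newest first]: 268 @ $3 + 95 @ $7 + 20 @ $7 = $1,609
Sale 2 (379) [LIFO — newest first]: 232 @ $5 + 147 @ $7 = $2,189
Sale 3 (84) [LIFO — newest first]: 51 @ $7 + 33 @ $6 = $555
Total COGS = $1,609 + $2,189 + $555 = $4,353
Ending inventory: 15 @ $6 = $90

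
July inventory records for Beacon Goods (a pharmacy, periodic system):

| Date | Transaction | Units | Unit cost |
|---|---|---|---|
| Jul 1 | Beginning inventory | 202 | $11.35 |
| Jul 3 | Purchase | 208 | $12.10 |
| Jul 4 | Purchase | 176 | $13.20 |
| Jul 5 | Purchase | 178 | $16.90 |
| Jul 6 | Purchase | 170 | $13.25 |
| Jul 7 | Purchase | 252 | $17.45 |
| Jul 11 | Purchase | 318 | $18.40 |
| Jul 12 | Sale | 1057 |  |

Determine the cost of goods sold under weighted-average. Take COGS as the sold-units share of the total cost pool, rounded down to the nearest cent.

COGS = $15,912.62

Jul 12, sell 1057: 1057/1504 × $22,642.00 → $15,912.62
Ending inventory (cost pool remaining) = $6,729.38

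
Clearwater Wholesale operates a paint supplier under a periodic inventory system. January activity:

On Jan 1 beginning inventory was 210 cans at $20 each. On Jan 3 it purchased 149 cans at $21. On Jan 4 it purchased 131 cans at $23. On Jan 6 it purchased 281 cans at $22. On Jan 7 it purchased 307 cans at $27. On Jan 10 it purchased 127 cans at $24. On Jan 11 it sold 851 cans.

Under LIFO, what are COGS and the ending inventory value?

COGS = $20,637; ending inventory = $7,224

Jan 11, 851 sold [LIFO — newest first]: 127 @ $24 + 307 @ $27 + 281 @ $22 + 131 @ $23 + 5 @ $21 = $20,637
Ending inventory: 210 @ $20 + 144 @ $21 = $7,224
Check: goods available $27,861 = COGS $20,637 + ending $7,224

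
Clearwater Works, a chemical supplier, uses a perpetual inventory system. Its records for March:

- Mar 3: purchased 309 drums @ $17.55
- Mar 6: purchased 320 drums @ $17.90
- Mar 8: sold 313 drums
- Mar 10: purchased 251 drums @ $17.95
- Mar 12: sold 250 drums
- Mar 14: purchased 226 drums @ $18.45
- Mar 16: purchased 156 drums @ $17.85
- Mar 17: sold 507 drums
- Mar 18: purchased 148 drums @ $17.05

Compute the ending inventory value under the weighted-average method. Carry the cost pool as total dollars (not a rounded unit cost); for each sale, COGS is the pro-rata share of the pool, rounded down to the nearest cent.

After Mar 3: 309 on hand, pool $5,422.95 (≈ $17.5500 each)
After Mar 6: 629 on hand, pool $11,150.95 (≈ $17.7281 each)
Mar 8, sell 313: 313/629 × $11,150.95 → $5,548.88
After Mar 10: 567 on hand, pool $10,107.52 (≈ $17.8263 each)
Mar 12, sell 250: 250/567 × $10,107.52 → $4,456.57
After Mar 14: 543 on hand, pool $9,820.65 (≈ $18.0859 each)
After Mar 16: 699 on hand, pool $12,605.25 (≈ $18.0333 each)
Mar 17, sell 507: 507/699 × $12,605.25 → $9,142.86
After Mar 18: 340 on hand, pool $5,985.79 (≈ $17.6053 each)
Total COGS = $5,548.88 + $4,456.57 + $9,142.86 = $19,148.31
Ending inventory (cost pool remaining) = $5,985.79

Ending inventory = $5,985.79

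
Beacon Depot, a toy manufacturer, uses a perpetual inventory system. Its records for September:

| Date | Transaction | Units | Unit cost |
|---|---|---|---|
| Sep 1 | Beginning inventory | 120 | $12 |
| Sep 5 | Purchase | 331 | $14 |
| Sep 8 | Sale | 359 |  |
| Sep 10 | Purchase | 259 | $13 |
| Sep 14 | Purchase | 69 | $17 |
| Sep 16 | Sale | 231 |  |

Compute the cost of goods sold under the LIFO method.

COGS = $8,249

Sep 8, 359 sold [LIFO — newest first]: 331 @ $14 + 28 @ $12 = $4,970
Sep 16, 231 sold [LIFO — newest first]: 69 @ $17 + 162 @ $13 = $3,279
Total COGS = $4,970 + $3,279 = $8,249
Ending inventory: 92 @ $12 + 97 @ $13 = $2,365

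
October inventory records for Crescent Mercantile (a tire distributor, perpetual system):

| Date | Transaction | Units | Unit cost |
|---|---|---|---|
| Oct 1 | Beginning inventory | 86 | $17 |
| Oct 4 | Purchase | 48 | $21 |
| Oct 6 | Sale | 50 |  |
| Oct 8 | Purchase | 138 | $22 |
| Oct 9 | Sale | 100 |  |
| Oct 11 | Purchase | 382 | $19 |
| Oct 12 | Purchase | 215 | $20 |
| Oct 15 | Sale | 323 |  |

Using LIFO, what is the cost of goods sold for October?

Oct 6, 50 sold [LIFO — newest first]: 48 @ $21 + 2 @ $17 = $1,042
Oct 9, 100 sold [LIFO — newest first]: 100 @ $22 = $2,200
Oct 15, 323 sold [LIFO — newest first]: 215 @ $20 + 108 @ $19 = $6,352
Total COGS = $1,042 + $2,200 + $6,352 = $9,594
Ending inventory: 84 @ $17 + 38 @ $22 + 274 @ $19 = $7,470

COGS = $9,594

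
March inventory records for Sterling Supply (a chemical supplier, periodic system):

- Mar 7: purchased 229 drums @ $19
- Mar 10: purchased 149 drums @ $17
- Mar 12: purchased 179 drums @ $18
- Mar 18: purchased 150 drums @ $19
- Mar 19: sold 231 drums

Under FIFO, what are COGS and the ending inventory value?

Mar 19, 231 sold [FIFO — oldest first]: 229 @ $19 + 2 @ $17 = $4,385
Ending inventory: 147 @ $17 + 179 @ $18 + 150 @ $19 = $8,571

COGS = $4,385; ending inventory = $8,571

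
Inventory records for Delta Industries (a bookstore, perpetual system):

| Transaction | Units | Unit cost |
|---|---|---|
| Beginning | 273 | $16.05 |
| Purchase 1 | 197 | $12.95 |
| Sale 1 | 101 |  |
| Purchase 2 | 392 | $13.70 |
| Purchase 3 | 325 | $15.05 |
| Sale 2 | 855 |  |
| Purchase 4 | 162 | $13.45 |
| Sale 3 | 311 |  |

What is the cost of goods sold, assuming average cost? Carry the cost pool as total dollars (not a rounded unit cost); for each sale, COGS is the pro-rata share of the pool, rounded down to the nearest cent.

After Beginning: 273 on hand, pool $4,381.65 (≈ $16.0500 each)
After Purchase 1: 470 on hand, pool $6,932.80 (≈ $14.7506 each)
Sale 1, sell 101: 101/470 × $6,932.80 → $1,489.81
After Purchase 2: 761 on hand, pool $10,813.39 (≈ $14.2094 each)
After Purchase 3: 1086 on hand, pool $15,704.64 (≈ $14.4610 each)
Sale 2, sell 855: 855/1086 × $15,704.64 → $12,364.15
After Purchase 4: 393 on hand, pool $5,519.39 (≈ $14.0442 each)
Sale 3, sell 311: 311/393 × $5,519.39 → $4,367.76
Total COGS = $1,489.81 + $12,364.15 + $4,367.76 = $18,221.72
Ending inventory (cost pool remaining) = $1,151.63

COGS = $18,221.72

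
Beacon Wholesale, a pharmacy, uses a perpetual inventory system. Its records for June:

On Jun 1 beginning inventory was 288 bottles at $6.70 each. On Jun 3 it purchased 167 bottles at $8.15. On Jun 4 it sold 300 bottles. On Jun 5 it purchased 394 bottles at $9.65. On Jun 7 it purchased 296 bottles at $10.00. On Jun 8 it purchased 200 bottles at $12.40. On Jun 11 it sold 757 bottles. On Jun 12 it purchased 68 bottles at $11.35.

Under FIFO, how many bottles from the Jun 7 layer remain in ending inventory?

88

Jun 4, 300 sold [FIFO — oldest first]: 288 @ $6.70 + 12 @ $8.15 = $2,027.40
Jun 11, 757 sold [FIFO — oldest first]: 155 @ $8.15 + 394 @ $9.65 + 208 @ $10.00 = $7,145.35
Total COGS = $2,027.40 + $7,145.35 = $9,172.75
Ending inventory: 88 @ $10.00 + 200 @ $12.40 + 68 @ $11.35 = $4,131.80
Check: goods available $13,304.55 = COGS $9,172.75 + ending $4,131.80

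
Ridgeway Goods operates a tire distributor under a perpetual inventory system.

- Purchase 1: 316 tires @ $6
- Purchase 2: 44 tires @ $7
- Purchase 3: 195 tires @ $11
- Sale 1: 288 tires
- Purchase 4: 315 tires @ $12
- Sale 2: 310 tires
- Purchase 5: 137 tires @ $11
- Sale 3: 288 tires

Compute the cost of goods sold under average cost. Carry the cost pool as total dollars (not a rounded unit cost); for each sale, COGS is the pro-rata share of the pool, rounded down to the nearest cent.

COGS = $8,378.24

After Purchase 1: 316 on hand, pool $1,896.00 (≈ $6.0000 each)
After Purchase 2: 360 on hand, pool $2,204.00 (≈ $6.1222 each)
After Purchase 3: 555 on hand, pool $4,349.00 (≈ $7.8360 each)
Sale 1, sell 288: 288/555 × $4,349.00 → $2,256.77
After Purchase 4: 582 on hand, pool $5,872.23 (≈ $10.0897 each)
Sale 2, sell 310: 310/582 × $5,872.23 → $3,127.82
After Purchase 5: 409 on hand, pool $4,251.41 (≈ $10.3946 each)
Sale 3, sell 288: 288/409 × $4,251.41 → $2,993.65
Total COGS = $2,256.77 + $3,127.82 + $2,993.65 = $8,378.24
Ending inventory (cost pool remaining) = $1,257.76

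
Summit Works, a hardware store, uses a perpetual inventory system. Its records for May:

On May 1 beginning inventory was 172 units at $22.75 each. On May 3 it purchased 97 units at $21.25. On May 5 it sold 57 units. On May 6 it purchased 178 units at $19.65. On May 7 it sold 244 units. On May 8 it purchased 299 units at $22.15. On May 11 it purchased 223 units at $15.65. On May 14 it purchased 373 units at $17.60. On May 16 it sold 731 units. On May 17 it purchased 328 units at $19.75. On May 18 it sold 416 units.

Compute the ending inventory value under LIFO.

May 5, 57 sold [LIFO — newest first]: 57 @ $21.25 = $1,211.25
May 7, 244 sold [LIFO — newest first]: 178 @ $19.65 + 40 @ $21.25 + 26 @ $22.75 = $4,939.20
May 16, 731 sold [LIFO — newest first]: 373 @ $17.60 + 223 @ $15.65 + 135 @ $22.15 = $13,045.00
May 18, 416 sold [LIFO — newest first]: 328 @ $19.75 + 88 @ $22.15 = $8,427.20
Total COGS = $1,211.25 + $4,939.20 + $13,045.00 + $8,427.20 = $27,622.65
Ending inventory: 146 @ $22.75 + 76 @ $22.15 = $5,004.90

Ending inventory = $5,004.90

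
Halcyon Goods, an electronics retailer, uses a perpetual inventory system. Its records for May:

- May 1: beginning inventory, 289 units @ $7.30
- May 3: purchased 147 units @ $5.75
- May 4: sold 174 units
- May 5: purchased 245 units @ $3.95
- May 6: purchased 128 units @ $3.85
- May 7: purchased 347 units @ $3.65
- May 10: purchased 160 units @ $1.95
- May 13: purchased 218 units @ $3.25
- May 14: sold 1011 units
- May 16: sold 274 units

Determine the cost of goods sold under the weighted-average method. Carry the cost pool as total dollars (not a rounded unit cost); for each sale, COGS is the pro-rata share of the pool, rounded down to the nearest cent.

After May 1: 289 on hand, pool $2,109.70 (≈ $7.3000 each)
After May 3: 436 on hand, pool $2,954.95 (≈ $6.7774 each)
May 4, sell 174: 174/436 × $2,954.95 → $1,179.26
After May 5: 507 on hand, pool $2,743.44 (≈ $5.4111 each)
After May 6: 635 on hand, pool $3,236.24 (≈ $5.0964 each)
After May 7: 982 on hand, pool $4,502.79 (≈ $4.5853 each)
After May 10: 1142 on hand, pool $4,814.79 (≈ $4.2161 each)
After May 13: 1360 on hand, pool $5,523.29 (≈ $4.0612 each)
May 14, sell 1011: 1011/1360 × $5,523.29 → $4,105.91
May 16, sell 274: 274/349 × $1,417.38 → $1,112.78
Total COGS = $1,179.26 + $4,105.91 + $1,112.78 = $6,397.95
Ending inventory (cost pool remaining) = $304.60
Check: goods available $6,702.55 = COGS $6,397.95 + ending $304.60

COGS = $6,397.95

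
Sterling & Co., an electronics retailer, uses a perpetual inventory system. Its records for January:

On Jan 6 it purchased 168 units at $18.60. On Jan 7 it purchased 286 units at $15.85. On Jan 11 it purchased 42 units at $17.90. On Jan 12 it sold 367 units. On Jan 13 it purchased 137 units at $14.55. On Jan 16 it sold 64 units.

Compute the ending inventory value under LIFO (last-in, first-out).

Ending inventory = $3,461.55

Jan 12, 367 sold [LIFO — newest first]: 42 @ $17.90 + 286 @ $15.85 + 39 @ $18.60 = $6,010.30
Jan 16, 64 sold [LIFO — newest first]: 64 @ $14.55 = $931.20
Total COGS = $6,010.30 + $931.20 = $6,941.50
Ending inventory: 129 @ $18.60 + 73 @ $14.55 = $3,461.55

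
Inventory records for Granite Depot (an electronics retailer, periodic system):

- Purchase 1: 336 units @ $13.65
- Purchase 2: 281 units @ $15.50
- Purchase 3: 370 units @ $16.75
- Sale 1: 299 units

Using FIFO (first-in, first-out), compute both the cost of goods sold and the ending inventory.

COGS = $4,081.35; ending inventory = $11,058.05

Sale 1 (299) [FIFO — oldest first]: 299 @ $13.65 = $4,081.35
Ending inventory: 37 @ $13.65 + 281 @ $15.50 + 370 @ $16.75 = $11,058.05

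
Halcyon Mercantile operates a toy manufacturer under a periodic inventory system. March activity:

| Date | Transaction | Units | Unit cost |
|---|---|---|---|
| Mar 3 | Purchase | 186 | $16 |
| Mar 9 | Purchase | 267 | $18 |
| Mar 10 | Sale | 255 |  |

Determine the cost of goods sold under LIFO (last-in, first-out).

COGS = $4,590

Mar 10, 255 sold [LIFO — newest first]: 255 @ $18 = $4,590
Ending inventory: 186 @ $16 + 12 @ $18 = $3,192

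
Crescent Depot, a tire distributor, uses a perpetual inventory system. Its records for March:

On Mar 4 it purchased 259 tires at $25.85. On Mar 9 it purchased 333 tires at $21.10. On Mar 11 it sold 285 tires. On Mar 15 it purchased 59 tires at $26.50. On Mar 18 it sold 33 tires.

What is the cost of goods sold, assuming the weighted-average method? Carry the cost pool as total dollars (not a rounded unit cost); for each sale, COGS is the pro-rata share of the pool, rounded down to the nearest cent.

COGS = $7,388.30

After Mar 4: 259 on hand, pool $6,695.15 (≈ $25.8500 each)
After Mar 9: 592 on hand, pool $13,721.45 (≈ $23.1781 each)
Mar 11, sell 285: 285/592 × $13,721.45 → $6,605.76
After Mar 15: 366 on hand, pool $8,679.19 (≈ $23.7136 each)
Mar 18, sell 33: 33/366 × $8,679.19 → $782.54
Total COGS = $6,605.76 + $782.54 = $7,388.30
Ending inventory (cost pool remaining) = $7,896.65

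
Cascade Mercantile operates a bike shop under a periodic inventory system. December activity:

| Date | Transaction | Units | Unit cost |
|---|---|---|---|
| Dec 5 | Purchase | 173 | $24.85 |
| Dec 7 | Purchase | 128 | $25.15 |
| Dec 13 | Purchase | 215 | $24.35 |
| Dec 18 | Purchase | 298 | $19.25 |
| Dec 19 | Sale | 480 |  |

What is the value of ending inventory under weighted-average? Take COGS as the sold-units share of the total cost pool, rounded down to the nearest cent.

Ending inventory = $7,586.81

Dec 19, sell 480: 480/814 × $18,490.00 → $10,903.19
Ending inventory (cost pool remaining) = $7,586.81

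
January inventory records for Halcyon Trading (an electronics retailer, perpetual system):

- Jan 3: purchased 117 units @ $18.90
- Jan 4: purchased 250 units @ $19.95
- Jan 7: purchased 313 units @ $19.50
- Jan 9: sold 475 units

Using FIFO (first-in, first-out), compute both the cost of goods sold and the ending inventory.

Jan 9, 475 sold [FIFO — oldest first]: 117 @ $18.90 + 250 @ $19.95 + 108 @ $19.50 = $9,304.80
Ending inventory: 205 @ $19.50 = $3,997.50

COGS = $9,304.80; ending inventory = $3,997.50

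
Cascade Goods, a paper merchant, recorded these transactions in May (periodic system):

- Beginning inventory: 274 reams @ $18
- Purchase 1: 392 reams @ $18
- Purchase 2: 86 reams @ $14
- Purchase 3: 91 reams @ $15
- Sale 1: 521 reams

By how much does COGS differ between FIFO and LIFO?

FIFO COGS: 274 @ $18 + 247 @ $18 = $9,378
LIFO COGS: 91 @ $15 + 86 @ $14 + 344 @ $18 = $8,761
Difference = |$9,378 − $8,761| = $617

$617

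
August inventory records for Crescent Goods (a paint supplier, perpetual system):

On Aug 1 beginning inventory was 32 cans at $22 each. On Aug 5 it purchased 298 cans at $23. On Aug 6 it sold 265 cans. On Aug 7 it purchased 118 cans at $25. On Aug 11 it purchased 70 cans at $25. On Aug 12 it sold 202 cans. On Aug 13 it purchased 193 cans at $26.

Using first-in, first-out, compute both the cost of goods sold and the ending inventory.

COGS = $10,983; ending inventory = $6,293

Aug 6, 265 sold [FIFO — oldest first]: 32 @ $22 + 233 @ $23 = $6,063
Aug 12, 202 sold [FIFO — oldest first]: 65 @ $23 + 118 @ $25 + 19 @ $25 = $4,920
Total COGS = $6,063 + $4,920 = $10,983
Ending inventory: 51 @ $25 + 193 @ $26 = $6,293
Check: goods available $17,276 = COGS $10,983 + ending $6,293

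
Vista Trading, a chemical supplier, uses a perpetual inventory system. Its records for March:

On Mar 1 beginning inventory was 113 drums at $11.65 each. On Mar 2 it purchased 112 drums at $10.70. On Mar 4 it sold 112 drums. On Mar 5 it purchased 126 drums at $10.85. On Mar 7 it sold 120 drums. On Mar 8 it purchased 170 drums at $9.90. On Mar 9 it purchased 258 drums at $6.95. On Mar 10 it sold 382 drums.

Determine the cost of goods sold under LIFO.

Mar 4, 112 sold [LIFO — newest first]: 112 @ $10.70 = $1,198.40
Mar 7, 120 sold [LIFO — newest first]: 120 @ $10.85 = $1,302.00
Mar 10, 382 sold [LIFO — newest first]: 258 @ $6.95 + 124 @ $9.90 = $3,020.70
Total COGS = $1,198.40 + $1,302.00 + $3,020.70 = $5,521.10
Ending inventory: 113 @ $11.65 + 6 @ $10.85 + 46 @ $9.90 = $1,836.95
Check: goods available $7,358.05 = COGS $5,521.10 + ending $1,836.95

COGS = $5,521.10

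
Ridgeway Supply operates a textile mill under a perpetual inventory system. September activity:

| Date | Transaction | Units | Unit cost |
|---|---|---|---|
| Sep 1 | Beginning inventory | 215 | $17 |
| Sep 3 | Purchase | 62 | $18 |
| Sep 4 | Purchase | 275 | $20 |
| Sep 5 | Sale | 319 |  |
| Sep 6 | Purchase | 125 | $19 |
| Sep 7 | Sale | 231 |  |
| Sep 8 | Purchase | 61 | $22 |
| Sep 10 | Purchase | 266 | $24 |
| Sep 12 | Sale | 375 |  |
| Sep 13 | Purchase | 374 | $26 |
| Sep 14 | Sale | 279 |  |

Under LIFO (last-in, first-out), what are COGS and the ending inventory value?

COGS = $26,283; ending inventory = $3,813

Sep 5, 319 sold [LIFO — newest first]: 275 @ $20 + 44 @ $18 = $6,292
Sep 7, 231 sold [LIFO — newest first]: 125 @ $19 + 18 @ $18 + 88 @ $17 = $4,195
Sep 12, 375 sold [LIFO — newest first]: 266 @ $24 + 61 @ $22 + 48 @ $17 = $8,542
Sep 14, 279 sold [LIFO — newest first]: 279 @ $26 = $7,254
Total COGS = $6,292 + $4,195 + $8,542 + $7,254 = $26,283
Ending inventory: 79 @ $17 + 95 @ $26 = $3,813
Check: goods available $30,096 = COGS $26,283 + ending $3,813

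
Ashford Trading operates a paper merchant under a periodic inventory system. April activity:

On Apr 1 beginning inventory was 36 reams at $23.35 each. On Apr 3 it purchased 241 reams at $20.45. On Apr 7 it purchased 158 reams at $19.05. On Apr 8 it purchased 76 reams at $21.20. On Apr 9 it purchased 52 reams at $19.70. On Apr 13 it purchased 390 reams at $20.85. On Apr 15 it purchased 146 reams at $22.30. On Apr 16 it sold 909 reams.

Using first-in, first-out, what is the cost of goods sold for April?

COGS = $18,628.65

Apr 16, 909 sold [FIFO — oldest first]: 36 @ $23.35 + 241 @ $20.45 + 158 @ $19.05 + 76 @ $21.20 + 52 @ $19.70 + 346 @ $20.85 = $18,628.65
Ending inventory: 44 @ $20.85 + 146 @ $22.30 = $4,173.20
Check: goods available $22,801.85 = COGS $18,628.65 + ending $4,173.20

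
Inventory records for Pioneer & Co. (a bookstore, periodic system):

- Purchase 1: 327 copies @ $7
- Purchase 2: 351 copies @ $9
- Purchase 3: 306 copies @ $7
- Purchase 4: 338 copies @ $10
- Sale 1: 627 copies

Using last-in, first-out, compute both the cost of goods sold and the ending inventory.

Sale 1 (627) [LIFO — newest first]: 338 @ $10 + 289 @ $7 = $5,403
Ending inventory: 327 @ $7 + 351 @ $9 + 17 @ $7 = $5,567
Check: goods available $10,970 = COGS $5,403 + ending $5,567

COGS = $5,403; ending inventory = $5,567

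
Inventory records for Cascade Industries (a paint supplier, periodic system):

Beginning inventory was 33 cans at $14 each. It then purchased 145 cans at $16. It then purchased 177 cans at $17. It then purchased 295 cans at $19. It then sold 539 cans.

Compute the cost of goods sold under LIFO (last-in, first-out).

Sale 1 (539) [LIFO — newest first]: 295 @ $19 + 177 @ $17 + 67 @ $16 = $9,686
Ending inventory: 33 @ $14 + 78 @ $16 = $1,710
Check: goods available $11,396 = COGS $9,686 + ending $1,710

COGS = $9,686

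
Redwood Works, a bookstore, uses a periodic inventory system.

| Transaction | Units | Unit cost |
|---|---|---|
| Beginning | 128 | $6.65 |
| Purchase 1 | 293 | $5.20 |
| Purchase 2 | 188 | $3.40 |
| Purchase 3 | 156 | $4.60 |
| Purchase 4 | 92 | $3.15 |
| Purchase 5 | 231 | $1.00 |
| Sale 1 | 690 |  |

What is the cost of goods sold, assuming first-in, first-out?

Sale 1 (690) [FIFO — oldest first]: 128 @ $6.65 + 293 @ $5.20 + 188 @ $3.40 + 81 @ $4.60 = $3,386.60
Ending inventory: 75 @ $4.60 + 92 @ $3.15 + 231 @ $1.00 = $865.80
Check: goods available $4,252.40 = COGS $3,386.60 + ending $865.80

COGS = $3,386.60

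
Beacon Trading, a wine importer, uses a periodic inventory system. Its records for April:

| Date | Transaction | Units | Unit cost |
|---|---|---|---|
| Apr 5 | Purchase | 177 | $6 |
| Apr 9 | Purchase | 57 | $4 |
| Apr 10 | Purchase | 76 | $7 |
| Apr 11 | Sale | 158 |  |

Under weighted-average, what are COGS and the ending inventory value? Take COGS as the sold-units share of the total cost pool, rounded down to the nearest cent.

Apr 11, sell 158: 158/310 × $1,822.00 → $928.63
Ending inventory (cost pool remaining) = $893.37

COGS = $928.63; ending inventory = $893.37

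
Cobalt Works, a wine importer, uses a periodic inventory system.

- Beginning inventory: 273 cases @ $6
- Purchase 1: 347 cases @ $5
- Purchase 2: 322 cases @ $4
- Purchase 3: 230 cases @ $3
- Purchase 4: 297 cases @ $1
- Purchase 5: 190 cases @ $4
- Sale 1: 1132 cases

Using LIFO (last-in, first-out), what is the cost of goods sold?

Sale 1 (1132) [LIFO — newest first]: 190 @ $4 + 297 @ $1 + 230 @ $3 + 322 @ $4 + 93 @ $5 = $3,500
Ending inventory: 273 @ $6 + 254 @ $5 = $2,908

COGS = $3,500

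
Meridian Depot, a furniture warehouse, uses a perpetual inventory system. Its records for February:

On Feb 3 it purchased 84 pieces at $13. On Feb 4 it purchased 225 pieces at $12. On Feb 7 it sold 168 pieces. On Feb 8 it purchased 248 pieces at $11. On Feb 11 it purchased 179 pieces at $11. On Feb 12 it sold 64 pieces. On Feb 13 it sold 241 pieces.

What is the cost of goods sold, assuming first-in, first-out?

COGS = $5,596

Feb 7, 168 sold [FIFO — oldest first]: 84 @ $13 + 84 @ $12 = $2,100
Feb 12, 64 sold [FIFO — oldest first]: 64 @ $12 = $768
Feb 13, 241 sold [FIFO — oldest first]: 77 @ $12 + 164 @ $11 = $2,728
Total COGS = $2,100 + $768 + $2,728 = $5,596
Ending inventory: 84 @ $11 + 179 @ $11 = $2,893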